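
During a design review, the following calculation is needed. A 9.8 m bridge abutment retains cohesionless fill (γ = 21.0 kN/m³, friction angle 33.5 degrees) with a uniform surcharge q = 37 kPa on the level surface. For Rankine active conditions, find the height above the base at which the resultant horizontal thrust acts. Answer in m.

K_a = 0.2887.
Triangular part P₁ = ½K_aγH² = 291.1 at H/3 = 3.267 m; rectangular part P₂ = K_a q H = 104.7 at H/2 = 4.900 m.
ȳ = (P₁·3.267 + P₂·4.900)/(P₁+P₂) = 3.699 m.

3.70 m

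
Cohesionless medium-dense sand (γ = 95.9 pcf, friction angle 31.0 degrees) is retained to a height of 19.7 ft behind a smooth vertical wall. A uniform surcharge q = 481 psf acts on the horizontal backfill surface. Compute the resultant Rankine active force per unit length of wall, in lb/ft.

8990 lb/ft

K_a = tan²(45° − φ/2) = 0.3201.
Soil triangle: ½ K_a γ H² = 0.5×0.3201×95.9×19.7² = 5957 lb/ft.
Surcharge rectangle: K_a q H = 0.3201×481×19.7 = 3033 lb/ft.
Total = 5957 + 3033 = 8990 lb/ft.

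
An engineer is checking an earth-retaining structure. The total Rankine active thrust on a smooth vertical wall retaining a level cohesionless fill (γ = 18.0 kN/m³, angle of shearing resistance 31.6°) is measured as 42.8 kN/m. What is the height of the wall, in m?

K_a = 0.3123. P_a = ½ K_a γ H² ⇒ H = √(2P_a/(K_a γ)).
H = √(2×42.8/(0.3123×18.0)) = 3.902 m.

3.90 m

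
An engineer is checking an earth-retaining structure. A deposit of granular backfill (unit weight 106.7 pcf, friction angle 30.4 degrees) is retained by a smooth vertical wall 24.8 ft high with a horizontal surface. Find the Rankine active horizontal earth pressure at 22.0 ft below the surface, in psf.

K_a = (1 − sin φ)/(1 + sin φ) = 0.3280.
σ_h = K_a γ z = 0.3280 × 106.7 × 22.0 = 769.9 psf.

770 psf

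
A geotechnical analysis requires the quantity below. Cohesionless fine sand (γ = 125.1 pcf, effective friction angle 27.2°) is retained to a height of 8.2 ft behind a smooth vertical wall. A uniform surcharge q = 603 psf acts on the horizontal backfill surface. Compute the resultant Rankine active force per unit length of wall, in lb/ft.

K_a = tan²(45° − φ/2) = 0.3726.
Soil triangle: ½ K_a γ H² = 0.5×0.3726×125.1×8.2² = 1567 lb/ft.
Surcharge rectangle: K_a q H = 0.3726×603×8.2 = 1842 lb/ft.
Total = 1567 + 1842 = 3409 lb/ft.

3410 lb/ft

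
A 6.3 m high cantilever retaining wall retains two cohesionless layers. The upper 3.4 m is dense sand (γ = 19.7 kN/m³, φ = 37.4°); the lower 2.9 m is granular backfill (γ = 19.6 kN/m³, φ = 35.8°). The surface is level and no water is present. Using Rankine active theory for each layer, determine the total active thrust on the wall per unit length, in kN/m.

K_a1 = tan²(45°−37.4°/2) = 0.2443; K_a2 = tan²(45°−35.8°/2) = 0.2619.
Layer 1: σ at base = K_a1 γ₁ h₁ = 16.36 kPa; P₁ = ½×16.36×3.4 = 27.81.
Layer 2: σ_v at top = γ₁h₁ = 66.98; σ_h top = K_a2×66.98 = 17.54; σ_h base = K_a2×(66.98+19.6×2.9) = 32.42.
P₂ = ½(17.54+32.42)×2.9 = 72.45. Total P_a = 27.81+72.45 = 100.3 kN/m.

100 kN/m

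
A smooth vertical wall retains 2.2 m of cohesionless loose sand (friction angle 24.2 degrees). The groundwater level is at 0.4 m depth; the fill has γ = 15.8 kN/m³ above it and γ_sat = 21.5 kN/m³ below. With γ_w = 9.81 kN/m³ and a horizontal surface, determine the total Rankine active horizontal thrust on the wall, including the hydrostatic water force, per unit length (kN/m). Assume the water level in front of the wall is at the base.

29.1 kN/m

K_a = tan²(45° − φ/2) = 0.4185.
γ' = 21.5 − 9.81 = 11.69 kN/m³. Depth below WT = 1.8 m.
σ'_h at WT = K_a γ d_w = 2.645 kPa; at base = 2.645 + K_a γ' × 1.8 = 11.45 kPa.
P₁ (0–0.4 m) = ½×2.645×0.4 = 0.5290. P₂ (0.4–2.2 m) = ½(2.645+11.45)×1.8 = 12.69.
P_w = ½ γ_w h₂² = 0.5×9.81×1.8² = 15.89. Total = 0.5290+12.69+15.89 = 29.11 kN/m.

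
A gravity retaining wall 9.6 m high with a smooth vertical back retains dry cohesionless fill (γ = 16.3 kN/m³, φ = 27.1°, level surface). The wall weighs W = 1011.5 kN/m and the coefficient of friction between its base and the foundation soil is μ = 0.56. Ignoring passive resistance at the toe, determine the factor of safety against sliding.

2.02

K_a = tan²(45° − 27.1°/2) = 0.3741.
P_a = ½K_aγH² = 0.5×0.3741×16.3×9.6² = 281.0 kN/m, acting at H/3 = 3.200 m above the base.
FS_sliding = μW / P_a = 0.56×1011.5 / 281.0 = 2.016.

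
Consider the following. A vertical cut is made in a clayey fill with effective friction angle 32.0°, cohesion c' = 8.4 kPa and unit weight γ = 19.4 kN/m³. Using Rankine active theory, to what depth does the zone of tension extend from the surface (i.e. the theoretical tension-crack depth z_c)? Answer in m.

K_a = tan²(45° − 32.0°/2) = 0.3073; √K_a = 0.5543.
The active pressure is zero where K_a γ z = 2c√K_a, so z_c = 2c/(γ√K_a) = 2×8.4/(19.4×0.5543) = 1.562 m.

1.56 m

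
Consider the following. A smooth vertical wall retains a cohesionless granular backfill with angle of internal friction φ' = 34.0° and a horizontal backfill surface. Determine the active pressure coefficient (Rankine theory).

K_a = (1 − sin φ)/(1 + sin φ) = (1 − sin 34.0°)/(1 + sin 34.0°) = 0.2827.

0.283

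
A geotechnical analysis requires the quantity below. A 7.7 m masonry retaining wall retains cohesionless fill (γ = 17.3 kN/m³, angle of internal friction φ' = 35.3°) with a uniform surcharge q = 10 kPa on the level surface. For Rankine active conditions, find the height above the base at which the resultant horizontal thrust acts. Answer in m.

2.73 m

K_a = 0.2675.
Triangular part P₁ = ½K_aγH² = 137.2 at H/3 = 2.567 m; rectangular part P₂ = K_a q H = 20.60 at H/2 = 3.850 m.
ȳ = (P₁·2.567 + P₂·3.850)/(P₁+P₂) = 2.734 m.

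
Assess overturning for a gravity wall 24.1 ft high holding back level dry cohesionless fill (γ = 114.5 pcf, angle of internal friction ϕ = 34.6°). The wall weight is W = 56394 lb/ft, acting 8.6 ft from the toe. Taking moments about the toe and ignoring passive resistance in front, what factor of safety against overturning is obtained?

K_a = tan²(45° − 34.6°/2) = 0.2756.
P_a = ½K_aγH² = 0.5×0.2756×114.5×24.1² = 9165 lb/ft, acting at H/3 = 8.033 ft above the base.
Overturning moment M_o = P_a × H/3 = 9165 × 8.033 = 73630.
Resisting moment M_r = W × 8.6 = 56394 × 8.6 = 485000.
FS_overturning = M_r/M_o = 485000/73630 = 6.587.

6.59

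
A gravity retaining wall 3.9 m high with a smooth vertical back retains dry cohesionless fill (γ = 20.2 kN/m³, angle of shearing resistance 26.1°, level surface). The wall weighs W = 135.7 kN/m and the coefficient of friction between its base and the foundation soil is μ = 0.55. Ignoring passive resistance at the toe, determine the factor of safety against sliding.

K_a = tan²(45° − 26.1°/2) = 0.3889.
P_a = ½K_aγH² = 0.5×0.3889×20.2×3.9² = 59.75 kN/m, acting at H/3 = 1.300 m above the base.
FS_sliding = μW / P_a = 0.55×135.7 / 59.75 = 1.249.

1.25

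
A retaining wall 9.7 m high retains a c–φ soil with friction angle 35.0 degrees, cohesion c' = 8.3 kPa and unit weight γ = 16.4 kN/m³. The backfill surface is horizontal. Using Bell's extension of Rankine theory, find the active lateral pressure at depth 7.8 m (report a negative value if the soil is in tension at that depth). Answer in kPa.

26.0 kPa

K_a = (1 − sin φ)/(1 + sin φ) = 0.2710.
σ_a = K_a γ z − 2c√K_a = 0.2710×16.4×7.8 − 2×8.3×0.5206 = 26.02 kPa.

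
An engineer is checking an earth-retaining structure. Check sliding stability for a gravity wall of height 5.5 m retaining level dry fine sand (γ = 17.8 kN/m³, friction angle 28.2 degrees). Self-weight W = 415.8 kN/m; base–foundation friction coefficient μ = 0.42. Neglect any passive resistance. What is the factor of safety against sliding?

K_a = tan²(45° − 28.2°/2) = 0.3582.
P_a = ½K_aγH² = 0.5×0.3582×17.8×5.5² = 96.43 kN/m, acting at H/3 = 1.833 m above the base.
FS_sliding = μW / P_a = 0.42×415.8 / 96.43 = 1.811.

1.81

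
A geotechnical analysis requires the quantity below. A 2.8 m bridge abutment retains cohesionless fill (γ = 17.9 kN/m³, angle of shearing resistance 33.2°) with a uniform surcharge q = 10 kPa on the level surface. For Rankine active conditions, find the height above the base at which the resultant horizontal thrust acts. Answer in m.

K_a = 0.2924.
Triangular part P₁ = ½K_aγH² = 20.51 at H/3 = 0.9333 m; rectangular part P₂ = K_a q H = 8.186 at H/2 = 1.400 m.
ȳ = (P₁·0.9333 + P₂·1.400)/(P₁+P₂) = 1.066 m.

1.07 m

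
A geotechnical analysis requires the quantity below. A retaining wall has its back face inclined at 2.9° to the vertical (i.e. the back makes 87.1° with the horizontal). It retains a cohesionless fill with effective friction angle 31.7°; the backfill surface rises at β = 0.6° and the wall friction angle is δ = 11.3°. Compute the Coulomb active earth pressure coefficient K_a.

0.309

K_a = sin²(α+φ) / [sin²α · sin(α−δ) · (1 + √{sin(φ+δ)sin(φ−β) / (sin(α−δ)sin(α+β))})²].
With α = 87.1°, φ = 31.7°, δ = 11.3°, β = 0.6°: K_a = 0.3090.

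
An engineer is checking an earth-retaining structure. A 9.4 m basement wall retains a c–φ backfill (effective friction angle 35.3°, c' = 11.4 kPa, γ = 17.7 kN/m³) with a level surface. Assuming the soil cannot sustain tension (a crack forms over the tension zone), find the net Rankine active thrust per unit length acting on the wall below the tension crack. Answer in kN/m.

K_a = 0.2675; √K_a = 0.5172.
Tension-crack depth z_c = 2c/(γ√K_a) = 2×11.4/(17.7×0.5172) = 2.490 m.
σ_a at base = K_a γ H − 2c√K_a = 0.2675×17.7×9.4 − 2×11.4×0.5172 = 32.72 kPa.
P_a = ½ × 32.72 × (H − z_c) = 0.5×32.72×6.910 = 113.0 kN/m.

113 kN/m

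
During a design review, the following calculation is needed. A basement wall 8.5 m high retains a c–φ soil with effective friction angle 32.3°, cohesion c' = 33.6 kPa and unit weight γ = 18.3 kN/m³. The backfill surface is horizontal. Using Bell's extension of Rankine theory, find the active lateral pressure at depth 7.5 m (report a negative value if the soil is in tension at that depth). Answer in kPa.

K_a = (1 − sin φ)/(1 + sin φ) = 0.3035.
σ_a = K_a γ z − 2c√K_a = 0.3035×18.3×7.5 − 2×33.6×0.5509 = 4.633 kPa.

4.63 kPa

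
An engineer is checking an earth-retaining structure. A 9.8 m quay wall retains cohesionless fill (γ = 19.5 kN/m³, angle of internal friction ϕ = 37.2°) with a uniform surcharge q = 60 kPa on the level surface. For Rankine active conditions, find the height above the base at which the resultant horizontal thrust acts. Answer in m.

K_a = 0.2464.
Triangular part P₁ = ½K_aγH² = 230.7 at H/3 = 3.267 m; rectangular part P₂ = K_a q H = 144.9 at H/2 = 4.900 m.
ȳ = (P₁·3.267 + P₂·4.900)/(P₁+P₂) = 3.897 m.

3.90 m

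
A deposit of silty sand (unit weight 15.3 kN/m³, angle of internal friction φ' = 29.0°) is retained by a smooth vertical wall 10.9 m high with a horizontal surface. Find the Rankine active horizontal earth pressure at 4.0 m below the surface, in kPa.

21.2 kPa

K_a = (1 − sin φ)/(1 + sin φ) = 0.3470.
σ_h = K_a γ z = 0.3470 × 15.3 × 4.0 = 21.23 kPa.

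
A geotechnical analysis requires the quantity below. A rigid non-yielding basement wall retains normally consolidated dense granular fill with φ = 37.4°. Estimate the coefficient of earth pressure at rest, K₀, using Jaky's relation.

0.393

K₀ = 1 − sin φ' = 1 − sin 37.4° = 0.3926.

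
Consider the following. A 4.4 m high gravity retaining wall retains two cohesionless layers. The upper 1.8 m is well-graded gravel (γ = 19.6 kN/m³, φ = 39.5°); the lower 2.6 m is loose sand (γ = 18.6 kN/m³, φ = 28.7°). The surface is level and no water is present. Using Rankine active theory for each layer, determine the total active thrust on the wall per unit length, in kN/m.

61.3 kN/m

K_a1 = tan²(45°−39.5°/2) = 0.2224; K_a2 = tan²(45°−28.7°/2) = 0.3511.
Layer 1: σ at base = K_a1 γ₁ h₁ = 7.848 kPa; P₁ = ½×7.848×1.8 = 7.063.
Layer 2: σ_v at top = γ₁h₁ = 35.28; σ_h top = K_a2×35.28 = 12.39; σ_h base = K_a2×(35.28+18.6×2.6) = 29.37.
P₂ = ½(12.39+29.37)×2.6 = 54.29. Total P_a = 7.063+54.29 = 61.35 kN/m.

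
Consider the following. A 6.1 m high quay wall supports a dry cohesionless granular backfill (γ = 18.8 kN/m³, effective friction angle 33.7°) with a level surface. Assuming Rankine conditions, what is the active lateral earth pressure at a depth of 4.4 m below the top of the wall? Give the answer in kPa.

23.7 kPa

K_a = (1 − sin φ)/(1 + sin φ) = 0.2863.
σ_h = K_a γ z = 0.2863 × 18.8 × 4.4 = 23.68 kPa.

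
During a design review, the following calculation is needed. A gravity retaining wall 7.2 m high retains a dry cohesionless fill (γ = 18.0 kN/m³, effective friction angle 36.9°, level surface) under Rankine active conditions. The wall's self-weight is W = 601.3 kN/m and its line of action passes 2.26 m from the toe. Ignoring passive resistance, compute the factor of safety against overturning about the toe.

K_a = tan²(45° − 36.9°/2) = 0.2497.
P_a = ½K_aγH² = 0.5×0.2497×18.0×7.2² = 116.5 kN/m, acting at H/3 = 2.400 m above the base.
Overturning moment M_o = P_a × H/3 = 116.5 × 2.400 = 279.6.
Resisting moment M_r = W × 2.26 = 601.3 × 2.26 = 1359.
FS_overturning = M_r/M_o = 1359/279.6 = 4.861.

4.86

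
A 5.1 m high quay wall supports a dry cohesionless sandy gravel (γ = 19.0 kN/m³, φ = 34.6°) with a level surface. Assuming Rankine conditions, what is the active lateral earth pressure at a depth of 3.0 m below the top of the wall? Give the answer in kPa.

K_a = (1 − sin φ)/(1 + sin φ) = 0.2756.
σ_h = K_a γ z = 0.2756 × 19.0 × 3.0 = 15.71 kPa.

15.7 kPa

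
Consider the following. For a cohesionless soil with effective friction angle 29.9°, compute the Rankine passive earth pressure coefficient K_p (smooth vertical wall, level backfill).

2.99

K_p = (1 + sin φ)/(1 − sin φ) = tan²(45° + 29.9°/2) = 2.988.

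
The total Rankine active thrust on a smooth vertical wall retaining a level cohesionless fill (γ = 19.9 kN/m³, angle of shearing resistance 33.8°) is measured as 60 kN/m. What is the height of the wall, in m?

4.60 m

K_a = 0.2851. P_a = ½ K_a γ H² ⇒ H = √(2P_a/(K_a γ)).
H = √(2×60/(0.2851×19.9)) = 4.599 m.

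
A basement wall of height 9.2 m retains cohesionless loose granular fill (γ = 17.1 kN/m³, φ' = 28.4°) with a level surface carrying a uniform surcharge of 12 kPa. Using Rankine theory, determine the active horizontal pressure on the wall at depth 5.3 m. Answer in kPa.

36.5 kPa

K_a = (1 − sin φ)/(1 + sin φ) = 0.3554.
σ_v = γz + q = 17.1 × 5.3 + 12 = 102.6 kPa.
σ_h = K_a σ_v = 0.3554 × 102.6 = 36.47 kPa.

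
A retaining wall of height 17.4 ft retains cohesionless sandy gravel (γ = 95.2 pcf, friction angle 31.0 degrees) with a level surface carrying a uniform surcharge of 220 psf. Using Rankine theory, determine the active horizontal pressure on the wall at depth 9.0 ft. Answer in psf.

345 psf

K_a = (1 − sin φ)/(1 + sin φ) = 0.3201.
σ_v = γz + q = 95.2 × 9.0 + 220 = 1077 psf.
σ_h = K_a σ_v = 0.3201 × 1077 = 344.7 psf.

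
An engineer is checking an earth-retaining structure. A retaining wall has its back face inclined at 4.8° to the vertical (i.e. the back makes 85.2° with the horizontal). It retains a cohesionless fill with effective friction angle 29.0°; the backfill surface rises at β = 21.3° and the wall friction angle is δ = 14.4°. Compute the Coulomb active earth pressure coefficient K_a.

K_a = sin²(α+φ) / [sin²α · sin(α−δ) · (1 + √{sin(φ+δ)sin(φ−β) / (sin(α−δ)sin(α+β))})²].
With α = 85.2°, φ = 29.0°, δ = 14.4°, β = 21.3°: K_a = 0.5101.

0.510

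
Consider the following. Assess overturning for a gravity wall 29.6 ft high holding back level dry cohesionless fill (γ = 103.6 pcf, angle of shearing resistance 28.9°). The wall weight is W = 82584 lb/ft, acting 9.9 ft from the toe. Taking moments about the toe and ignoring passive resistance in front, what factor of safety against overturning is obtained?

K_a = tan²(45° − 28.9°/2) = 0.3484.
P_a = ½K_aγH² = 0.5×0.3484×103.6×29.6² = 15810 lb/ft, acting at H/3 = 9.867 ft above the base.
Overturning moment M_o = P_a × H/3 = 15810 × 9.867 = 156000.
Resisting moment M_r = W × 9.9 = 82584 × 9.9 = 817600.
FS_overturning = M_r/M_o = 817600/156000 = 5.241.

5.24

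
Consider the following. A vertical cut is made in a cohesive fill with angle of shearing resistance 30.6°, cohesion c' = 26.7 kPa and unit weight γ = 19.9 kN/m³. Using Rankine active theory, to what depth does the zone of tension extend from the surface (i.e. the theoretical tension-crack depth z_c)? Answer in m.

4.70 m

K_a = tan²(45° − 30.6°/2) = 0.3253; √K_a = 0.5704.
The active pressure is zero where K_a γ z = 2c√K_a, so z_c = 2c/(γ√K_a) = 2×26.7/(19.9×0.5704) = 4.705 m.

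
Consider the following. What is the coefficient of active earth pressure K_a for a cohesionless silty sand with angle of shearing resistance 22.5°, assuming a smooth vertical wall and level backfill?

K_a = tan²(45° − φ/2) = tan²(33.75°) = 0.4465.

0.446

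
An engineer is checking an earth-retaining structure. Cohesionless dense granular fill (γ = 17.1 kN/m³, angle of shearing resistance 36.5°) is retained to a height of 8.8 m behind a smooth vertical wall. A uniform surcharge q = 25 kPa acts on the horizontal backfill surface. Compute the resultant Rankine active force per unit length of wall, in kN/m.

K_a = tan²(45° − φ/2) = 0.2541.
Soil triangle: ½ K_a γ H² = 0.5×0.2541×17.1×8.8² = 168.2 kN/m.
Surcharge rectangle: K_a q H = 0.2541×25×8.8 = 55.89 kN/m.
Total = 168.2 + 55.89 = 224.1 kN/m.

224 kN/m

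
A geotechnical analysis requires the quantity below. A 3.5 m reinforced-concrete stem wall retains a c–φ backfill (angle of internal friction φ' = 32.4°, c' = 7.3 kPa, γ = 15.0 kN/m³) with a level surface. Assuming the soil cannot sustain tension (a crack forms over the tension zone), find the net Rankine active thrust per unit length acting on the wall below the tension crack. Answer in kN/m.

6.78 kN/m

K_a = 0.3022; √K_a = 0.5498.
Tension-crack depth z_c = 2c/(γ√K_a) = 2×7.3/(15.0×0.5498) = 1.770 m.
σ_a at base = K_a γ H − 2c√K_a = 0.3022×15.0×3.5 − 2×7.3×0.5498 = 7.841 kPa.
P_a = ½ × 7.841 × (H − z_c) = 0.5×7.841×1.730 = 6.780 kN/m.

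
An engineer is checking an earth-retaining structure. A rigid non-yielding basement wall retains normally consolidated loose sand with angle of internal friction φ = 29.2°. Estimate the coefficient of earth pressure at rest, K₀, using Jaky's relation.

K₀ = 1 − sin φ' = 1 − sin 29.2° = 0.5121.

0.512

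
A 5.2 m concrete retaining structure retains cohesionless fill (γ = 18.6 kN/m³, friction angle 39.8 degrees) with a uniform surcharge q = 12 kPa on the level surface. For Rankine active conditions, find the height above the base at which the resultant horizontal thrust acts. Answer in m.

1.91 m

K_a = 0.2194.
Triangular part P₁ = ½K_aγH² = 55.18 at H/3 = 1.733 m; rectangular part P₂ = K_a q H = 13.69 at H/2 = 2.600 m.
ȳ = (P₁·1.733 + P₂·2.600)/(P₁+P₂) = 1.906 m.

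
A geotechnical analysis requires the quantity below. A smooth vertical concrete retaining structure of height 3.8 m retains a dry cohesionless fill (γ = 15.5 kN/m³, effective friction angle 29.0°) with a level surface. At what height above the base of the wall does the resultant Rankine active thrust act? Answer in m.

K_a = 0.3470.
The pressure distribution is triangular, so the resultant acts at H/3 above the base = 3.8/3 = 1.267 m.

1.27 m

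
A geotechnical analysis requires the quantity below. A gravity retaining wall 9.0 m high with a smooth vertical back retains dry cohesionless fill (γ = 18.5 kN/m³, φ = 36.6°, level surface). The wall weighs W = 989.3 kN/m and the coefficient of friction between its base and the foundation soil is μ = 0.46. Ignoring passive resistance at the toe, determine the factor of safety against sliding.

2.40

K_a = tan²(45° − 36.6°/2) = 0.2530.
P_a = ½K_aγH² = 0.5×0.2530×18.5×9.0² = 189.5 kN/m, acting at H/3 = 3.000 m above the base.
FS_sliding = μW / P_a = 0.46×989.3 / 189.5 = 2.401.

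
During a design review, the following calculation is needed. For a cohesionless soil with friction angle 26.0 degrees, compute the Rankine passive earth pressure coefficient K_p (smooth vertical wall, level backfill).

K_p = (1 + sin φ)/(1 − sin φ) = tan²(45° + 26.0°/2) = 2.561.

2.56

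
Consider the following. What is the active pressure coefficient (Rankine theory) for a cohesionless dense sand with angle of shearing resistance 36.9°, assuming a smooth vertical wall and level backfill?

0.250

K_a = tan²(45° − φ/2) = tan²(26.55°) = 0.2497.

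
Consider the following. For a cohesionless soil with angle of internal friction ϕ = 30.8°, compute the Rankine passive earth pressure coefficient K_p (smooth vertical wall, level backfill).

K_p = (1 + sin φ)/(1 − sin φ) = tan²(45° + 30.8°/2) = 3.099.

3.10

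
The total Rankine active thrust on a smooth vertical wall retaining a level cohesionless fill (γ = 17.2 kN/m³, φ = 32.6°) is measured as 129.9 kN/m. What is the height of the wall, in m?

K_a = 0.2997. P_a = ½ K_a γ H² ⇒ H = √(2P_a/(K_a γ)).
H = √(2×129.9/(0.2997×17.2)) = 7.099 m.

7.10 m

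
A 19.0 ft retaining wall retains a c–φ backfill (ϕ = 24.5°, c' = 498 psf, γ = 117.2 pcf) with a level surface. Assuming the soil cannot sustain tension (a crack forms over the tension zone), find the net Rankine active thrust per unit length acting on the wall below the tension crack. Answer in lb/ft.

K_a = 0.4137; √K_a = 0.6432.
Tension-crack depth z_c = 2c/(γ√K_a) = 2×498/(117.2×0.6432) = 13.21 ft.
σ_a at base = K_a γ H − 2c√K_a = 0.4137×117.2×19.0 − 2×498×0.6432 = 280.7 psf.
P_a = ½ × 280.7 × (H − z_c) = 0.5×280.7×5.788 = 812.2 lb/ft.

812 lb/ft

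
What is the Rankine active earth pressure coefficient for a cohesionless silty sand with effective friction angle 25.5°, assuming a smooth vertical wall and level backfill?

0.398

K_a = (1 − sin φ)/(1 + sin φ) = (1 − sin 25.5°)/(1 + sin 25.5°) = 0.3981.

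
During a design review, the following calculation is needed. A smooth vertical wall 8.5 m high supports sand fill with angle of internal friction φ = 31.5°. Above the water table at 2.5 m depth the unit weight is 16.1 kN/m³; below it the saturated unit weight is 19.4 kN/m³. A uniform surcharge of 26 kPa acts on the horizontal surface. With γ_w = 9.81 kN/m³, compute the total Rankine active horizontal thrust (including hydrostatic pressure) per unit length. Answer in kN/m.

K_a = tan²(45° − φ/2) = 0.3136.
γ' = 19.4 − 9.81 = 9.590 kN/m³. h₂ = H − d_w = 6.0 m.
σ'_h: at surface K_a·q = 8.154; at WT K_a(q+γd_w) = 20.78; at base K_a(q+γd_w+γ'h₂) = 38.82 kPa.
P₁ = ½(8.154+20.78)×2.5 = 36.17; P₂ = ½(20.78+38.82)×6.0 = 178.8; P_w = ½γ_w h₂² = 176.6.
Total = 36.17+178.8+176.6 = 391.6 kN/m.

392 kN/m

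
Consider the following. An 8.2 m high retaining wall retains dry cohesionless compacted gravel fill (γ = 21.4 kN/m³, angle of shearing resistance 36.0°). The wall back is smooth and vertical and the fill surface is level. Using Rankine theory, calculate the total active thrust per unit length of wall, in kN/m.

K_a = tan²(45° − φ/2) = 0.2596.
P_a = ½ K_a γ H² = 0.5 × 0.2596 × 21.4 × 8.2² = 186.8 kN/m.

187 kN/m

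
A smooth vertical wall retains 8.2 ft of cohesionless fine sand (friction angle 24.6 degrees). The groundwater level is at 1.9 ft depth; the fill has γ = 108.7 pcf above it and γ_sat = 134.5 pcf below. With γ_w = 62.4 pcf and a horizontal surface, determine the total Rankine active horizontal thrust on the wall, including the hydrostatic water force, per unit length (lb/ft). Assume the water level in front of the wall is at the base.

K_a = tan²(45° − φ/2) = 0.4121.
γ' = 134.5 − 62.4 = 72.10 pcf. Depth below WT = 6.3 ft.
σ'_h at WT = K_a γ d_w = 85.12 psf; at base = 85.12 + K_a γ' × 6.3 = 272.3 psf.
P₁ (0–1.9 ft) = ½×85.12×1.9 = 80.87. P₂ (1.9–8.2 ft) = ½(85.12+272.3)×6.3 = 1126.
P_w = ½ γ_w h₂² = 0.5×62.4×6.3² = 1238. Total = 80.87+1126+1238 = 2445 lb/ft.

2450 lb/ft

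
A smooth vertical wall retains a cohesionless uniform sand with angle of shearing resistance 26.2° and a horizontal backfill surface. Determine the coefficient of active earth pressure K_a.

K_a = tan²(45° − φ/2) = tan²(31.90°) = 0.3874.

0.387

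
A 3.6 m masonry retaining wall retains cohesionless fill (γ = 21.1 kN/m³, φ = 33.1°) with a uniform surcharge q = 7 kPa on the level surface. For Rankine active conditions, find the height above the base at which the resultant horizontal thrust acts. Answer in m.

K_a = 0.2936.
Triangular part P₁ = ½K_aγH² = 40.14 at H/3 = 1.200 m; rectangular part P₂ = K_a q H = 7.398 at H/2 = 1.800 m.
ȳ = (P₁·1.200 + P₂·1.800)/(P₁+P₂) = 1.293 m.

1.29 m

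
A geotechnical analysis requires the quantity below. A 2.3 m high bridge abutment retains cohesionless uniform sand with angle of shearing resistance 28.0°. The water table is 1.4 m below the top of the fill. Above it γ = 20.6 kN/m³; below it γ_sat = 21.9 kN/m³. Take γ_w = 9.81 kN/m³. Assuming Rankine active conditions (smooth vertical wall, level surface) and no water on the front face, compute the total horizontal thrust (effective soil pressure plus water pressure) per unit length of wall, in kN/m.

22.4 kN/m

K_a = tan²(45° − φ/2) = 0.3610.
γ' = 21.9 − 9.81 = 12.09 kN/m³. Depth below WT = 0.9 m.
σ'_h at WT = K_a γ d_w = 10.41 kPa; at base = 10.41 + K_a γ' × 0.9 = 14.34 kPa.
P₁ (0–1.4 m) = ½×10.41×1.4 = 7.289. P₂ (1.4–2.3 m) = ½(10.41+14.34)×0.9 = 11.14.
P_w = ½ γ_w h₂² = 0.5×9.81×0.9² = 3.973. Total = 7.289+11.14+3.973 = 22.40 kN/m.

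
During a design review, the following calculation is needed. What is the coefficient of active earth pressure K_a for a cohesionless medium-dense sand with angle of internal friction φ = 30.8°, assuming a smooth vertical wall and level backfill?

0.323

K_a = (1 − sin φ)/(1 + sin φ) = (1 − sin 30.8°)/(1 + sin 30.8°) = 0.3227.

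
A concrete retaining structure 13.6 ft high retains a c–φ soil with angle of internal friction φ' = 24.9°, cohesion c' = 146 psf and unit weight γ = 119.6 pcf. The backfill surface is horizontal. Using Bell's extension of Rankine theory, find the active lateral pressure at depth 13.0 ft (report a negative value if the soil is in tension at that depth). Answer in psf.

447 psf

K_a = (1 − sin φ)/(1 + sin φ) = 0.4074.
σ_a = K_a γ z − 2c√K_a = 0.4074×119.6×13.0 − 2×146×0.6383 = 447.1 psf.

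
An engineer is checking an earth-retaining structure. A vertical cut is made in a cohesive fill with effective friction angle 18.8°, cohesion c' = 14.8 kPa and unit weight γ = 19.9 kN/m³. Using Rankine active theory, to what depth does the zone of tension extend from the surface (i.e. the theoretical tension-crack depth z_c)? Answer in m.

K_a = tan²(45° − 18.8°/2) = 0.5126; √K_a = 0.7159.
The active pressure is zero where K_a γ z = 2c√K_a, so z_c = 2c/(γ√K_a) = 2×14.8/(19.9×0.7159) = 2.078 m.

2.08 m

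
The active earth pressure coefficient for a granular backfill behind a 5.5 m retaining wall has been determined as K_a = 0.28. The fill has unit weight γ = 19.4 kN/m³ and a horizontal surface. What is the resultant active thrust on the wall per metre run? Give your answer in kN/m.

P = ½ K_a γ H² = 0.5 × 0.28 × 19.4 × 5.5² = 82.16 kN/m.

82.2 kN/m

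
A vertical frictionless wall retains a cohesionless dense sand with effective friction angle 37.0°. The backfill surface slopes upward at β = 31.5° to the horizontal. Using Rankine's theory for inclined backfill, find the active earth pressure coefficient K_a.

0.410

K_a = cos β · (cos β − √(cos²β − cos²φ)) / (cos β + √(cos²β − cos²φ)).
cos β = 0.8526, cos φ = 0.7986, √(cos²β − cos²φ) = 0.2986.
K_a = 0.8526 × (0.8526 − 0.2986)/(0.8526 + 0.2986) = 0.4103.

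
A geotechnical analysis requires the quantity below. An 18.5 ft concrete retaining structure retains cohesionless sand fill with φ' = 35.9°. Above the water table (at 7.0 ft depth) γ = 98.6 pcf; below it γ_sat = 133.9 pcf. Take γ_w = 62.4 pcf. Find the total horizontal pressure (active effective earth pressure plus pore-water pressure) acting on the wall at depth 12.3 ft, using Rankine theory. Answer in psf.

K_a = (1 − sin φ)/(1 + sin φ) = 0.2607.
γ' = 133.9 − 62.4 = 71.50 pcf.
Effective vertical stress at 12.3 ft: σ'_v = 98.6×7.0 + 71.50×5.30 = 1069 psf.
σ'_h = K_a σ'_v = 0.2607 × 1069 = 278.8 psf; u = γ_w × 5.30 = 330.7 psf.
Total σ_h = 278.8 + 330.7 = 609.5 psf.

609 psf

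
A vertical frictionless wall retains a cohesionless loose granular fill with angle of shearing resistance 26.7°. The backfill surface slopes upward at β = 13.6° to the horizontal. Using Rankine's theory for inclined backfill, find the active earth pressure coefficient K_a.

0.423

K_a = cos β · (cos β − √(cos²β − cos²φ)) / (cos β + √(cos²β − cos²φ)).
cos β = 0.9720, cos φ = 0.8934, √(cos²β − cos²φ) = 0.3829.
K_a = 0.9720 × (0.9720 − 0.3829)/(0.9720 + 0.3829) = 0.4226.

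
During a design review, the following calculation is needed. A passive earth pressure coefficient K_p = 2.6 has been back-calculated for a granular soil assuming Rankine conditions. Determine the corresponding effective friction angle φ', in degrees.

26.4°

K_p = (1+sin φ)/(1−sin φ) ⇒ sin φ = (K_p − 1)/(K_p + 1) = 0.4444.
φ = arcsin(0.4444) = 26.39°.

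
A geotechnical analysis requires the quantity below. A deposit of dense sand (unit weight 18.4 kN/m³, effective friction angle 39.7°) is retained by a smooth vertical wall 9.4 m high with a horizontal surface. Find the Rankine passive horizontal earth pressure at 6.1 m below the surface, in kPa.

K_p = (1 + sin φ)/(1 − sin φ) = 4.537.
σ_h = K_p γ z = 4.537 × 18.4 × 6.1 = 509.2 kPa.

509 kPa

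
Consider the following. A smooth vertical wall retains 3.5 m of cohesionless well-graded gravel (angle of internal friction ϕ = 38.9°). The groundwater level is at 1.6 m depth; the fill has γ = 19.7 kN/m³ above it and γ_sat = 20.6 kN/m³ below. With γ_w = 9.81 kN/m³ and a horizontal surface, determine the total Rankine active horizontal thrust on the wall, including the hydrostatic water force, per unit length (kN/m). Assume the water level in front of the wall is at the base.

K_a = tan²(45° − φ/2) = 0.2285.
γ' = 20.6 − 9.81 = 10.79 kN/m³. Depth below WT = 1.9 m.
σ'_h at WT = K_a γ d_w = 7.203 kPa; at base = 7.203 + K_a γ' × 1.9 = 11.89 kPa.
P₁ (0–1.6 m) = ½×7.203×1.6 = 5.763. P₂ (1.6–3.5 m) = ½(7.203+11.89)×1.9 = 18.14.
P_w = ½ γ_w h₂² = 0.5×9.81×1.9² = 17.71. Total = 5.763+18.14+17.71 = 41.61 kN/m.

41.6 kN/m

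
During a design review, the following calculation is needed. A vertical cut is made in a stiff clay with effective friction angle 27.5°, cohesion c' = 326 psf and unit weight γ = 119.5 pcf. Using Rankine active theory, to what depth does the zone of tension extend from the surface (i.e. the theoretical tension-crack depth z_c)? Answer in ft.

8.99 ft

K_a = tan²(45° − 27.5°/2) = 0.3682; √K_a = 0.6068.
The active pressure is zero where K_a γ z = 2c√K_a, so z_c = 2c/(γ√K_a) = 2×326/(119.5×0.6068) = 8.991 ft.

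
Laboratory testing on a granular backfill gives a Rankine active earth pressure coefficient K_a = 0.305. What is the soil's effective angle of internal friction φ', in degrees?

K_a = tan²(45° − φ/2) ⇒ 45° − φ/2 = arctan(√0.305) = 28.91°.
φ = 2(45° − 28.91°) = 32.18°.

32.2°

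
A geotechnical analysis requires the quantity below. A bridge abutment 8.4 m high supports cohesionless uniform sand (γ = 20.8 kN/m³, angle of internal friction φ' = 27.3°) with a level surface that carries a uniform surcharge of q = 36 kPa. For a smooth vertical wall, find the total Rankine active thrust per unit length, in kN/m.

385 kN/m

K_a = tan²(45° − φ/2) = 0.3711.
Soil triangle: ½ K_a γ H² = 0.5×0.3711×20.8×8.4² = 272.3 kN/m.
Surcharge rectangle: K_a q H = 0.3711×36×8.4 = 112.2 kN/m.
Total = 272.3 + 112.2 = 384.6 kN/m.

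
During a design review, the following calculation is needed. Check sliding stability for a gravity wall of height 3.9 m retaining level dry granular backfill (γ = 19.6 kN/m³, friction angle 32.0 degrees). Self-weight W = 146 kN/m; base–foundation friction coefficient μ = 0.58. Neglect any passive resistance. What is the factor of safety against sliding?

1.85

K_a = tan²(45° − 32.0°/2) = 0.3073.
P_a = ½K_aγH² = 0.5×0.3073×19.6×3.9² = 45.80 kN/m, acting at H/3 = 1.300 m above the base.
FS_sliding = μW / P_a = 0.58×146 / 45.80 = 1.849.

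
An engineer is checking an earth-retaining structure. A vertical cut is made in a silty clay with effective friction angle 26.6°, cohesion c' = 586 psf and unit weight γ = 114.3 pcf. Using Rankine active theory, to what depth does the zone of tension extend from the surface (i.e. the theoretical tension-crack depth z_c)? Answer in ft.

16.6 ft

K_a = tan²(45° − 26.6°/2) = 0.3814; √K_a = 0.6176.
The active pressure is zero where K_a γ z = 2c√K_a, so z_c = 2c/(γ√K_a) = 2×586/(114.3×0.6176) = 16.60 ft.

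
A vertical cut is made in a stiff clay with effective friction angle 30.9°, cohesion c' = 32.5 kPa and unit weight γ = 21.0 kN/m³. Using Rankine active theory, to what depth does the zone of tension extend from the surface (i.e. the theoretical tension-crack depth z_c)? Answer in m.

K_a = tan²(45° − 30.9°/2) = 0.3214; √K_a = 0.5669.
The active pressure is zero where K_a γ z = 2c√K_a, so z_c = 2c/(γ√K_a) = 2×32.5/(21.0×0.5669) = 5.460 m.

5.46 m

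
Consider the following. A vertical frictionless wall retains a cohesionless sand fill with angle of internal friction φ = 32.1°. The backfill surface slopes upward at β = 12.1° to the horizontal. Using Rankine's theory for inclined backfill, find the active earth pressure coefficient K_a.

0.326

K_a = cos β · (cos β − √(cos²β − cos²φ)) / (cos β + √(cos²β − cos²φ)).
cos β = 0.9778, cos φ = 0.8471, √(cos²β − cos²φ) = 0.4883.
K_a = 0.9778 × (0.9778 − 0.4883)/(0.9778 + 0.4883) = 0.3264.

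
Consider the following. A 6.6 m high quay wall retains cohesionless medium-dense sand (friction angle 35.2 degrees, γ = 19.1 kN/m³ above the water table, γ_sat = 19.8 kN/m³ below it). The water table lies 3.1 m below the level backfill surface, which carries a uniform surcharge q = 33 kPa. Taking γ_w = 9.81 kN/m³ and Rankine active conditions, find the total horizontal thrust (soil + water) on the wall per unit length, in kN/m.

215 kN/m

K_a = tan²(45° − φ/2) = 0.2687.
γ' = 19.8 − 9.81 = 9.990 kN/m³. h₂ = H − d_w = 3.5 m.
σ'_h: at surface K_a·q = 8.867; at WT K_a(q+γd_w) = 24.78; at base K_a(q+γd_w+γ'h₂) = 34.17 kPa.
P₁ = ½(8.867+24.78)×3.1 = 52.15; P₂ = ½(24.78+34.17)×3.5 = 103.2; P_w = ½γ_w h₂² = 60.09.
Total = 52.15+103.2+60.09 = 215.4 kN/m.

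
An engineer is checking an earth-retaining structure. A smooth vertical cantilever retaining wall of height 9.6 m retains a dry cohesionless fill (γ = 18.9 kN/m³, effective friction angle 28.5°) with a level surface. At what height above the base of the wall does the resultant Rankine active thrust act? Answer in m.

K_a = 0.3540.
The pressure distribution is triangular, so the resultant acts at H/3 above the base = 9.6/3 = 3.200 m.

3.20 m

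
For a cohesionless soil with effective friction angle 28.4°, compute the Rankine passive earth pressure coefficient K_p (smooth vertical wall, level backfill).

2.81

K_p = (1 + sin φ)/(1 − sin φ) = tan²(45° + 28.4°/2) = 2.814.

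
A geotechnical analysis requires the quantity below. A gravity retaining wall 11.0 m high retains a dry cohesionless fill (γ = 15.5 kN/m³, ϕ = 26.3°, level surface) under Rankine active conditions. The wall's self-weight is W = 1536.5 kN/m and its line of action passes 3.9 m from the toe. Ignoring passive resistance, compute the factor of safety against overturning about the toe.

4.52

K_a = tan²(45° − 26.3°/2) = 0.3859.
P_a = ½K_aγH² = 0.5×0.3859×15.5×11.0² = 361.9 kN/m, acting at H/3 = 3.667 m above the base.
Overturning moment M_o = P_a × H/3 = 361.9 × 3.667 = 1327.
Resisting moment M_r = W × 3.9 = 1536.5 × 3.9 = 5992.
FS_overturning = M_r/M_o = 5992/1327 = 4.516.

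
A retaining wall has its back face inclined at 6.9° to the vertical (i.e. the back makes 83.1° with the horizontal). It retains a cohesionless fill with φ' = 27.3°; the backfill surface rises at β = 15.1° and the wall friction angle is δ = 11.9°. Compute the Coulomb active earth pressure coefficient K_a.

0.496

K_a = sin²(α+φ) / [sin²α · sin(α−δ) · (1 + √{sin(φ+δ)sin(φ−β) / (sin(α−δ)sin(α+β))})²].
With α = 83.1°, φ = 27.3°, δ = 11.9°, β = 15.1°: K_a = 0.4962.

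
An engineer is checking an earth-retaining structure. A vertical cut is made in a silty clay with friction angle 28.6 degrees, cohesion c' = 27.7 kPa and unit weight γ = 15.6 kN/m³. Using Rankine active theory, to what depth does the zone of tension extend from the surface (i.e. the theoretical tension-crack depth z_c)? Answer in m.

5.98 m

K_a = tan²(45° − 28.6°/2) = 0.3525; √K_a = 0.5938.
The active pressure is zero where K_a γ z = 2c√K_a, so z_c = 2c/(γ√K_a) = 2×27.7/(15.6×0.5938) = 5.981 m.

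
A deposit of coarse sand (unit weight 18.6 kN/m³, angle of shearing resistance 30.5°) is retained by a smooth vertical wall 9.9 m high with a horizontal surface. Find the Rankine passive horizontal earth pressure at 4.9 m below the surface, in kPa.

K_p = (1 + sin φ)/(1 − sin φ) = 3.061.
σ_h = K_p γ z = 3.061 × 18.6 × 4.9 = 279.0 kPa.

279 kPa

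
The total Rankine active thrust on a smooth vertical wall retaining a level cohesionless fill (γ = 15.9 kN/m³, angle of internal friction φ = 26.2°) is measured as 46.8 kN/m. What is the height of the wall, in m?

K_a = 0.3874. P_a = ½ K_a γ H² ⇒ H = √(2P_a/(K_a γ)).
H = √(2×46.8/(0.3874×15.9)) = 3.898 m.

3.90 m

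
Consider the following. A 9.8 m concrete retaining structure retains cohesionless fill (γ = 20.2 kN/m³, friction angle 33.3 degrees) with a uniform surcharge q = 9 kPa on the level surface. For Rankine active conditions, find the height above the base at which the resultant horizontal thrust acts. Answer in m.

3.40 m

K_a = 0.2911.
Triangular part P₁ = ½K_aγH² = 282.4 at H/3 = 3.267 m; rectangular part P₂ = K_a q H = 25.68 at H/2 = 4.900 m.
ȳ = (P₁·3.267 + P₂·4.900)/(P₁+P₂) = 3.403 m.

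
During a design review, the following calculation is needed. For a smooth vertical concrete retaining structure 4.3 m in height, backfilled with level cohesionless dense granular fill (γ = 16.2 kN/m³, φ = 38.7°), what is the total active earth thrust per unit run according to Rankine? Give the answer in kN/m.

34.5 kN/m

K_a = tan²(45° − φ/2) = 0.2306.
P_a = ½ K_a γ H² = 0.5 × 0.2306 × 16.2 × 4.3² = 34.53 kN/m.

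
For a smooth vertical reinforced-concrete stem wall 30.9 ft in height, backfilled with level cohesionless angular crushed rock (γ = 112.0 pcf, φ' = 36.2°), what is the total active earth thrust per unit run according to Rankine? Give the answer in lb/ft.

K_a = tan²(45° − φ/2) = 0.2574.
P_a = ½ K_a γ H² = 0.5 × 0.2574 × 112.0 × 30.9² = 13760 lb/ft.

13800 lb/ft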